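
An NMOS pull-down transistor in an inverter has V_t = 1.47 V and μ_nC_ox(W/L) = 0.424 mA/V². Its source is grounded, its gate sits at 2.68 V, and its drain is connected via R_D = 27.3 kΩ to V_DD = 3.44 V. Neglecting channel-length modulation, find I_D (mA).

I_D = 0.117 mA

V_GS = V_G = 2.68 V, so V_ov = 2.68 − 1.47 = 1.21 V.
Assume saturation: I_D = ½ k_n V_ov² = 0.5 × 0.424 × 1.21² = 0.31 mA, giving V_DS = V_DD − I_D R_D = 3.44 − 0.31 × 27.3 = -5.03 V.
But -5.03 V < V_ov = 1.21 V, so the device is actually in triode.
In triode I_D = k_n[V_ov V_DS − ½ V_DS²] and I_D = (V_DD − V_DS)/R_D. Equating: 5.79 V_DS² − 15.01 V_DS + 3.44 = 0, giving V_DS = 0.254 V (the root below V_ov).
I_D = (3.44 − 0.254) / 27.3 = 0.117 mA.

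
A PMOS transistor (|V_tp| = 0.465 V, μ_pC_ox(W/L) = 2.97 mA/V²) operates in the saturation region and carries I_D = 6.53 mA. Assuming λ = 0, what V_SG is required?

In saturation I_D = ½ k_p (V_SG − |V_tp|)², so V_SG − |V_tp| = √(2 I_D / k_p) = √(2 × 6.53 / 2.97) = 2.1 V.
V_SG = 0.465 + 2.1 = 2.56 V.

V_SG = 2.56 V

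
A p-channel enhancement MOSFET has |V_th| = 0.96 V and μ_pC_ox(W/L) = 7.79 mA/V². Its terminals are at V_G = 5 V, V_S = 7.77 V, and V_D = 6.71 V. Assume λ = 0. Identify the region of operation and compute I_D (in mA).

V_SG = V_S − V_G = 7.77 − 5 = 2.77 V; V_SD = V_S − V_D = 7.77 − 6.71 = 1.06 V.
V_ov = V_SG − |V_th| = 2.77 − 0.96 = 1.81 V.
Since V_SD = 1.06 V < V_ov = 1.81 V, the device is in the triode region.
I_D = k_p [V_ov · V_SD − ½ V_SD²] = 7.79 × [1.81 × 1.06 − 0.5 × 1.06²] = 10.6 mA.

Triode; I_D = 10.6 mA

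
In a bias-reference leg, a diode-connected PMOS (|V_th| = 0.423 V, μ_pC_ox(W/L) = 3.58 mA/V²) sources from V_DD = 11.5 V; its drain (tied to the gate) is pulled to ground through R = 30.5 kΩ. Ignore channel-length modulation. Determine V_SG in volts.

With gate tied to drain, V_SG = V_SD ≥ V_SG − |V_th|, so the device is in saturation.
KCL at the drain: ½ k_p (V_SG − |V_th|)² = (V_DD − V_SG)/R.
Let x = V_SG − 0.423. Then 54.6 x² + x − 11.08 = 0, giving x = 0.441 V (positive root), so V_SG = 0.864 V.
I_D = (V_DD − V_SG)/R = (11.5 − 0.864) / 30.5 = 0.349 mA.

V_SG = 0.864 V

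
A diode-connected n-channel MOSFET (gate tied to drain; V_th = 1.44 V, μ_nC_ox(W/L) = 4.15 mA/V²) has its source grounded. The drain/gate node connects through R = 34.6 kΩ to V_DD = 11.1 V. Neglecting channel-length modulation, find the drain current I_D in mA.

With gate tied to drain, V_GS = V_DS ≥ V_GS − V_th, so the device is in saturation.
KCL at the drain: ½ k_n (V_GS − V_th)² = (V_DD − V_GS)/R.
Let x = V_GS − 1.44. Then 71.8 x² + x − 9.66 = 0, giving x = 0.36 V (positive root), so V_GS = 1.8 V.
I_D = (V_DD − V_GS)/R = (11.1 − 1.8) / 34.6 = 0.269 mA.

I_D = 0.269 mA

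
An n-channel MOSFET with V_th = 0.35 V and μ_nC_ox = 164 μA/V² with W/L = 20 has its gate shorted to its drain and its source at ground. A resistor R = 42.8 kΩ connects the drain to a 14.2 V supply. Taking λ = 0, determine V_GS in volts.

With gate tied to drain, V_GS = V_DS ≥ V_GS − V_th, so the device is in saturation.
k_n = μ_nC_ox · (W/L) = 3.28 mA/V².
KCL at the drain: ½ k_n (V_GS − V_th)² = (V_DD − V_GS)/R.
Let x = V_GS − 0.35. Then 70.2 x² + x − 13.85 = 0, giving x = 0.437 V (positive root), so V_GS = 0.787 V.
I_D = (V_DD − V_GS)/R = (14.2 − 0.787) / 42.8 = 0.313 mA.

V_GS = 0.787 V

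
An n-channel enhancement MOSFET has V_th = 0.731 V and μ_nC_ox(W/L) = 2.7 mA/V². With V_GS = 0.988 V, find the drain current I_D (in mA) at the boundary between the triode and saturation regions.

I_D = 0.0892 mA

At the boundary V_DS = V_ov = V_GS − V_th = 0.988 − 0.731 = 0.257 V.
I_D = ½ k_n V_ov² = 0.5 × 2.7 × 0.257² = 0.0892 mA.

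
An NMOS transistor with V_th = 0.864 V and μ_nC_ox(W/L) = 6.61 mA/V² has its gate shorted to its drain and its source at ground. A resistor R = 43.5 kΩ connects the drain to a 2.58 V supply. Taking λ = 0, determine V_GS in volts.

V_GS = 0.970 V

With gate tied to drain, V_GS = V_DS ≥ V_GS − V_th, so the device is in saturation.
KCL at the drain: ½ k_n (V_GS − V_th)² = (V_DD − V_GS)/R.
Let x = V_GS − 0.864. Then 144 x² + x − 1.716 = 0, giving x = 0.106 V (positive root), so V_GS = 0.97 V.
I_D = (V_DD − V_GS)/R = (2.58 − 0.97) / 43.5 = 0.037 mA.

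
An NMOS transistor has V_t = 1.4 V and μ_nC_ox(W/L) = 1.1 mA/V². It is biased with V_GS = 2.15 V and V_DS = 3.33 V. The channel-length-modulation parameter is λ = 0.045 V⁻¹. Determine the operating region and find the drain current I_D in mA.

Saturation; I_D = 0.356 mA

V_ov = V_GS − V_t = 2.15 − 1.4 = 0.75 V.
Since V_DS = 3.33 V ≥ V_ov = 0.75 V, the device is in saturation.
I_D = ½ k_n V_ov² (1 + λ V_DS) = 0.5 × 1.1 × 0.75² × (1 + 0.045 × 3.33) = 0.356 mA.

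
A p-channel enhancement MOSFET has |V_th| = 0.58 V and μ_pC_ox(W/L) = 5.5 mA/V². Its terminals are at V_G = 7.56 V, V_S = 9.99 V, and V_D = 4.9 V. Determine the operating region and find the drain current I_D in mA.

V_SG = V_S − V_G = 9.99 − 7.56 = 2.43 V; V_SD = V_S − V_D = 9.99 − 4.9 = 5.09 V.
V_ov = V_SG − |V_th| = 2.43 − 0.58 = 1.85 V.
Since V_SD = 5.09 V ≥ V_ov = 1.85 V, the device is in saturation.
I_D = ½ k_p V_ov² = 0.5 × 5.5 × 1.85² = 9.41 mA.

Saturation; I_D = 9.41 mA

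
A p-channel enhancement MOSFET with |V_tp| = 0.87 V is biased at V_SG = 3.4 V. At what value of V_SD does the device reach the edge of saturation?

V_SD,sat = 2.53 V

The boundary between triode and saturation is V_SD = V_SG − |V_tp| = V_ov.
V_ov = 3.4 − 0.87 = 2.53 V.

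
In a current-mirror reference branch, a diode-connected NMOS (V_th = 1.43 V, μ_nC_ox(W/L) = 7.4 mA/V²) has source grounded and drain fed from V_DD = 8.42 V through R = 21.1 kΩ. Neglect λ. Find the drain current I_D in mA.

With gate tied to drain, V_GS = V_DS ≥ V_GS − V_th, so the device is in saturation.
KCL at the drain: ½ k_n (V_GS − V_th)² = (V_DD − V_GS)/R.
Let x = V_GS − 1.43. Then 78.1 x² + x − 6.99 = 0, giving x = 0.293 V (positive root), so V_GS = 1.72 V.
I_D = (V_DD − V_GS)/R = (8.42 − 1.72) / 21.1 = 0.317 mA.

I_D = 0.317 mA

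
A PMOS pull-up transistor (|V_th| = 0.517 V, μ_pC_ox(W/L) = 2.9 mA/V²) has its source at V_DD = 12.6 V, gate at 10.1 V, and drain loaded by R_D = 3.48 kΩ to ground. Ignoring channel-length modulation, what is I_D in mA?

I_D = 3.41 mA

V_SG = V_DD − V_G = 12.6 − 10.1 = 2.5 V, so V_ov = 2.5 − 0.517 = 1.98 V.
Assume saturation: I_D = ½ k_p V_ov² = 0.5 × 2.9 × 1.98² = 5.7 mA, giving V_SD = V_DD − I_D R_D = 12.6 − 5.7 × 3.48 = -7.24 V.
But -7.24 V < V_ov = 1.98 V, so the device is actually in triode.
In triode I_D = k_p[V_ov V_SD − ½ V_SD²] and I_D = (V_DD − V_SD)/R_D. Equating: 5.05 V_SD² − 21.01 V_SD + 12.6 = 0, giving V_SD = 0.726 V (the root below V_ov).
I_D = (12.6 − 0.726) / 3.48 = 3.41 mA.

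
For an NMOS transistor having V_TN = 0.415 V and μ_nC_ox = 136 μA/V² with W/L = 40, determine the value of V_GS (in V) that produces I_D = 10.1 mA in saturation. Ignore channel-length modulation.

k_n = μ_nC_ox · (W/L) = 5.44 mA/V².
In saturation I_D = ½ k_n (V_GS − V_TN)², so V_GS − V_TN = √(2 I_D / k_n) = √(2 × 10.1 / 5.44) = 1.93 V.
V_GS = 0.415 + 1.93 = 2.34 V.

V_GS = 2.34 V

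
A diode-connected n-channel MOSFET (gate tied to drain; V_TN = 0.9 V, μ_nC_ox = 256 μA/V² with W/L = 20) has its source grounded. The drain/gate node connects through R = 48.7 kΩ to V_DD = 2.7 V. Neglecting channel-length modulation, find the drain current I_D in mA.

With gate tied to drain, V_GS = V_DS ≥ V_GS − V_TN, so the device is in saturation.
k_n = μ_nC_ox · (W/L) = 5.12 mA/V².
KCL at the drain: ½ k_n (V_GS − V_TN)² = (V_DD − V_GS)/R.
Let x = V_GS − 0.9. Then 125 x² + x − 1.8 = 0, giving x = 0.116 V (positive root), so V_GS = 1.02 V.
I_D = (V_DD − V_GS)/R = (2.7 − 1.02) / 48.7 = 0.0346 mA.

I_D = 0.0346 mA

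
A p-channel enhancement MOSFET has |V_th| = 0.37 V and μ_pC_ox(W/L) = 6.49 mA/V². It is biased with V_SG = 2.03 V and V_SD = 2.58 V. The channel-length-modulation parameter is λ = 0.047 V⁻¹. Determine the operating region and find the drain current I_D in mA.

V_ov = V_SG − |V_th| = 2.03 − 0.37 = 1.66 V.
Since V_SD = 2.58 V ≥ V_ov = 1.66 V, the device is in saturation.
I_D = ½ k_p V_ov² (1 + λ V_SD) = 0.5 × 6.49 × 1.66² × (1 + 0.047 × 2.58) = 10 mA.

Saturation; I_D = 10.0 mA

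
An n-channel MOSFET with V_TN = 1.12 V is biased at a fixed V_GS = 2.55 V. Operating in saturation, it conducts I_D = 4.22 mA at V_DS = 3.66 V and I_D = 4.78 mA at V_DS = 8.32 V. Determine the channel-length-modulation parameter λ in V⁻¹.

With V_GS fixed, I_D ∝ (1 + λ V_DS) in saturation, so I_D2/I_D1 = (1 + λ V_DS2)/(1 + λ V_DS1).
4.78/4.22 = 1.133 = (1 + 8.32 λ)/(1 + 3.66 λ).
Solving: λ (I_D1 V_DS2 − I_D2 V_DS1) = I_D2 − I_D1, so λ = (4.78 − 4.22) / (4.22 × 8.32 − 4.78 × 3.66) = 0.56 / 17.6 = 0.0318 V⁻¹.

λ = 0.0318 V⁻¹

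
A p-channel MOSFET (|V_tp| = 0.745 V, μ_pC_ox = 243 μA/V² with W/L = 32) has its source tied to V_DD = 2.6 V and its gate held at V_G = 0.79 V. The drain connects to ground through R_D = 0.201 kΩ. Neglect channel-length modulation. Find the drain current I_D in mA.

V_SG = V_DD − V_G = 2.6 − 0.79 = 1.81 V, so V_ov = 1.81 − 0.745 = 1.06 V.
k_p = μ_pC_ox · (W/L) = 7.776 mA/V².
Assume saturation: I_D = ½ k_p V_ov² = 0.5 × 7.776 × 1.06² = 4.41 mA, giving V_SD = V_DD − I_D R_D = 2.6 − 4.41 × 0.201 = 1.71 V.
V_SD = 1.71 V ≥ V_ov = 1.06 V, confirming saturation.

I_D = 4.41 mA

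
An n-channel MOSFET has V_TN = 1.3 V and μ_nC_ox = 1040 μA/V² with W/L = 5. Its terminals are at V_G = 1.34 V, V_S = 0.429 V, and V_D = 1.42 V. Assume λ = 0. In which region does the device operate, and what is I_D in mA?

Cutoff; I_D = 0 mA

V_GS = V_G − V_S = 1.34 − 0.429 = 0.911 V; V_DS = V_D − V_S = 1.42 − 0.429 = 0.991 V.
V_GS = 0.911 V < V_TN = 1.3 V, so the transistor is in cutoff.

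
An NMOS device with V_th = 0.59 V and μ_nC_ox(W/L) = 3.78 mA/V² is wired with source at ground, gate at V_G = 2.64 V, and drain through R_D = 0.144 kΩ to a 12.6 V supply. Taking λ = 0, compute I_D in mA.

V_GS = V_G = 2.64 V, so V_ov = 2.64 − 0.59 = 2.05 V.
Assume saturation: I_D = ½ k_n V_ov² = 0.5 × 3.78 × 2.05² = 7.94 mA, giving V_DS = V_DD − I_D R_D = 12.6 − 7.94 × 0.144 = 11.5 V.
V_DS = 11.5 V ≥ V_ov = 2.05 V, confirming saturation.

I_D = 7.94 mA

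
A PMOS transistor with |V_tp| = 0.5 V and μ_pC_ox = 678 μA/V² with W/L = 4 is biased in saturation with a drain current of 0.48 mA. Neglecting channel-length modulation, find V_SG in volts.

V_SG = 1.09 V

k_p = μ_pC_ox · (W/L) = 2.712 mA/V².
In saturation I_D = ½ k_p (V_SG − |V_tp|)², so V_SG − |V_tp| = √(2 I_D / k_p) = √(2 × 0.48 / 2.712) = 0.595 V.
V_SG = 0.5 + 0.595 = 1.09 V.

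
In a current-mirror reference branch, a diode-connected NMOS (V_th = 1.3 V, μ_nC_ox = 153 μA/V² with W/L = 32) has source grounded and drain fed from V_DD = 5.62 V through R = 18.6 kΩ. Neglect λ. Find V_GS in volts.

With gate tied to drain, V_GS = V_DS ≥ V_GS − V_th, so the device is in saturation.
k_n = μ_nC_ox · (W/L) = 4.896 mA/V².
KCL at the drain: ½ k_n (V_GS − V_th)² = (V_DD − V_GS)/R.
Let x = V_GS − 1.3. Then 45.5 x² + x − 4.32 = 0, giving x = 0.297 V (positive root), so V_GS = 1.6 V.
I_D = (V_DD − V_GS)/R = (5.62 − 1.6) / 18.6 = 0.216 mA.

V_GS = 1.60 V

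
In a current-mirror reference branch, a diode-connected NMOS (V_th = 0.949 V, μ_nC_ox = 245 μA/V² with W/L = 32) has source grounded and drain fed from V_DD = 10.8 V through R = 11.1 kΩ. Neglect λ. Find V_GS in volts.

With gate tied to drain, V_GS = V_DS ≥ V_GS − V_th, so the device is in saturation.
k_n = μ_nC_ox · (W/L) = 7.84 mA/V².
KCL at the drain: ½ k_n (V_GS − V_th)² = (V_DD − V_GS)/R.
Let x = V_GS − 0.949. Then 43.5 x² + x − 9.851 = 0, giving x = 0.464 V (positive root), so V_GS = 1.41 V.
I_D = (V_DD − V_GS)/R = (10.8 − 1.41) / 11.1 = 0.846 mA.

V_GS = 1.41 V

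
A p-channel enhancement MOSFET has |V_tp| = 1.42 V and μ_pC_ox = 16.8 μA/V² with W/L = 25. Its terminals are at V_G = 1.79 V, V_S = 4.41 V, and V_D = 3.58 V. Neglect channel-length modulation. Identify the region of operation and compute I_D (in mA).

V_SG = V_S − V_G = 4.41 − 1.79 = 2.62 V; V_SD = V_S − V_D = 4.41 − 3.58 = 0.83 V.
k_p = μ_pC_ox · (W/L) = 0.42 mA/V².
V_ov = V_SG − |V_tp| = 2.62 − 1.42 = 1.2 V.
Since V_SD = 0.83 V < V_ov = 1.2 V, the device is in the triode region.
I_D = k_p [V_ov · V_SD − ½ V_SD²] = 0.42 × [1.2 × 0.83 − 0.5 × 0.83²] = 0.274 mA.

Triode; I_D = 0.274 mA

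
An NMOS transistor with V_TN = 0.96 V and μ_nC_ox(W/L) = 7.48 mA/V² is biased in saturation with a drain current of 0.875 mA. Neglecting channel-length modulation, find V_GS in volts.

V_GS = 1.44 V

In saturation I_D = ½ k_n (V_GS − V_TN)², so V_GS − V_TN = √(2 I_D / k_n) = √(2 × 0.875 / 7.48) = 0.484 V.
V_GS = 0.96 + 0.484 = 1.44 V.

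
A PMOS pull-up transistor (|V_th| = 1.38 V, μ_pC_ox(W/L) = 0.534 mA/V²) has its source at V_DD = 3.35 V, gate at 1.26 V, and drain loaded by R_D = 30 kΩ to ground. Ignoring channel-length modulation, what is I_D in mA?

I_D = 0.100 mA

V_SG = V_DD − V_G = 3.35 − 1.26 = 2.09 V, so V_ov = 2.09 − 1.38 = 0.71 V.
Assume saturation: I_D = ½ k_p V_ov² = 0.5 × 0.534 × 0.71² = 0.135 mA, giving V_SD = V_DD − I_D R_D = 3.35 − 0.135 × 30 = -0.688 V.
But -0.688 V < V_ov = 0.71 V, so the device is actually in triode.
In triode I_D = k_p[V_ov V_SD − ½ V_SD²] and I_D = (V_DD − V_SD)/R_D. Equating: 8.01 V_SD² − 12.37 V_SD + 3.35 = 0, giving V_SD = 0.35 V (the root below V_ov).
I_D = (3.35 − 0.35) / 30 = 0.1 mA.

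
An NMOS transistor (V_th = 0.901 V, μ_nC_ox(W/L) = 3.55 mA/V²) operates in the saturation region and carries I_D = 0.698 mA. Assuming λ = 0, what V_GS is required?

V_GS = 1.53 V

In saturation I_D = ½ k_n (V_GS − V_th)², so V_GS − V_th = √(2 I_D / k_n) = √(2 × 0.698 / 3.55) = 0.627 V.
V_GS = 0.901 + 0.627 = 1.53 V.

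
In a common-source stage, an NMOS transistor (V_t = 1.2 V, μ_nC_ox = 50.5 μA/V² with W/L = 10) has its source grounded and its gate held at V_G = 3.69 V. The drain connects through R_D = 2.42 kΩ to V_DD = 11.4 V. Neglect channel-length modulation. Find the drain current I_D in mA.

V_GS = V_G = 3.69 V, so V_ov = 3.69 − 1.2 = 2.49 V.
k_n = μ_nC_ox · (W/L) = 0.505 mA/V².
Assume saturation: I_D = ½ k_n V_ov² = 0.5 × 0.505 × 2.49² = 1.57 mA, giving V_DS = V_DD − I_D R_D = 11.4 − 1.57 × 2.42 = 7.61 V.
V_DS = 7.61 V ≥ V_ov = 2.49 V, confirming saturation.

I_D = 1.57 mA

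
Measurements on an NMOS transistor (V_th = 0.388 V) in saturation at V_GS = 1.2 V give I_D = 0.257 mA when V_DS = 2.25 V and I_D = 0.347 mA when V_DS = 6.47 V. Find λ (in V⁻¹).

λ = 0.102 V⁻¹

With V_GS fixed, I_D ∝ (1 + λ V_DS) in saturation, so I_D2/I_D1 = (1 + λ V_DS2)/(1 + λ V_DS1).
0.347/0.257 = 1.35 = (1 + 6.47 λ)/(1 + 2.25 λ).
Solving: λ (I_D1 V_DS2 − I_D2 V_DS1) = I_D2 − I_D1, so λ = (0.347 − 0.257) / (0.257 × 6.47 − 0.347 × 2.25) = 0.09 / 0.882 = 0.102 V⁻¹.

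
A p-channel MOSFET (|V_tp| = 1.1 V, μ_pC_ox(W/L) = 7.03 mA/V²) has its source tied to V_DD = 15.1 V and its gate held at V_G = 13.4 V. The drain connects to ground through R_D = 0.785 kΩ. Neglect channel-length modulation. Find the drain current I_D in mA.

V_SG = V_DD − V_G = 15.1 − 13.4 = 1.7 V, so V_ov = 1.7 − 1.1 = 0.6 V.
Assume saturation: I_D = ½ k_p V_ov² = 0.5 × 7.03 × 0.6² = 1.27 mA, giving V_SD = V_DD − I_D R_D = 15.1 − 1.27 × 0.785 = 14.1 V.
V_SD = 14.1 V ≥ V_ov = 0.6 V, confirming saturation.

I_D = 1.27 mA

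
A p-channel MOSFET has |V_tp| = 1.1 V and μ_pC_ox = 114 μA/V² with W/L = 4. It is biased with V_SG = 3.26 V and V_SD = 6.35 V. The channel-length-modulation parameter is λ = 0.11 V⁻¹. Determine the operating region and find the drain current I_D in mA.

k_p = μ_pC_ox · (W/L) = 0.456 mA/V².
V_ov = V_SG − |V_tp| = 3.26 − 1.1 = 2.16 V.
Since V_SD = 6.35 V ≥ V_ov = 2.16 V, the device is in saturation.
I_D = ½ k_p V_ov² (1 + λ V_SD) = 0.5 × 0.456 × 2.16² × (1 + 0.11 × 6.35) = 1.81 mA.

Saturation; I_D = 1.81 mA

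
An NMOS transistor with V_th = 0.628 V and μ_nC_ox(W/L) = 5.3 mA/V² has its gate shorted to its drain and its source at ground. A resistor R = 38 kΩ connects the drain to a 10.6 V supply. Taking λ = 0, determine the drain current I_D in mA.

I_D = 0.254 mA

With gate tied to drain, V_GS = V_DS ≥ V_GS − V_th, so the device is in saturation.
KCL at the drain: ½ k_n (V_GS − V_th)² = (V_DD − V_GS)/R.
Let x = V_GS − 0.628. Then 101 x² + x − 9.972 = 0, giving x = 0.31 V (positive root), so V_GS = 0.938 V.
I_D = (V_DD − V_GS)/R = (10.6 − 0.938) / 38 = 0.254 mA.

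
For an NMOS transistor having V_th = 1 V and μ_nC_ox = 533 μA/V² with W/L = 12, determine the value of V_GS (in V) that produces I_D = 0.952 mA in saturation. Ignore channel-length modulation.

k_n = μ_nC_ox · (W/L) = 6.396 mA/V².
In saturation I_D = ½ k_n (V_GS − V_th)², so V_GS − V_th = √(2 I_D / k_n) = √(2 × 0.952 / 6.396) = 0.546 V.
V_GS = 1 + 0.546 = 1.55 V.

V_GS = 1.55 V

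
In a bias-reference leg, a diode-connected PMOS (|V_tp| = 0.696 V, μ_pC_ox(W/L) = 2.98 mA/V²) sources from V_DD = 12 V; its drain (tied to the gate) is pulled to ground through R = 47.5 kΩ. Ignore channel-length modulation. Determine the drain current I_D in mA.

I_D = 0.230 mA

With gate tied to drain, V_SG = V_SD ≥ V_SG − |V_tp|, so the device is in saturation.
KCL at the drain: ½ k_p (V_SG − |V_tp|)² = (V_DD − V_SG)/R.
Let x = V_SG − 0.696. Then 70.8 x² + x − 11.3 = 0, giving x = 0.393 V (positive root), so V_SG = 1.09 V.
I_D = (V_DD − V_SG)/R = (12 − 1.09) / 47.5 = 0.23 mA.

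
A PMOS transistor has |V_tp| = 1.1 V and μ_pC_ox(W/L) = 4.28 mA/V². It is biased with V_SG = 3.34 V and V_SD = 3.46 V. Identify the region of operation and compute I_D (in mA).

Saturation; I_D = 10.7 mA

V_ov = V_SG − |V_tp| = 3.34 − 1.1 = 2.24 V.
Since V_SD = 3.46 V ≥ V_ov = 2.24 V, the device is in saturation.
I_D = ½ k_p V_ov² = 0.5 × 4.28 × 2.24² = 10.7 mA.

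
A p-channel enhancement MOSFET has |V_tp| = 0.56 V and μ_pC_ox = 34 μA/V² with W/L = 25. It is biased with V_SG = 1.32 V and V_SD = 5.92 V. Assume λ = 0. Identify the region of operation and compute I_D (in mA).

Saturation; I_D = 0.245 mA

k_p = μ_pC_ox · (W/L) = 0.85 mA/V².
V_ov = V_SG − |V_tp| = 1.32 − 0.56 = 0.76 V.
Since V_SD = 5.92 V ≥ V_ov = 0.76 V, the device is in saturation.
I_D = ½ k_p V_ov² = 0.5 × 0.85 × 0.76² = 0.245 mA.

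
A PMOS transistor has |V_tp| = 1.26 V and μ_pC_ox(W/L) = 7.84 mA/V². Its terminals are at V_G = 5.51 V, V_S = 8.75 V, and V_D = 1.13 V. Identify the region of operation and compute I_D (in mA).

Saturation; I_D = 15.4 mA

V_SG = V_S − V_G = 8.75 − 5.51 = 3.24 V; V_SD = V_S − V_D = 8.75 − 1.13 = 7.62 V.
V_ov = V_SG − |V_tp| = 3.24 − 1.26 = 1.98 V.
Since V_SD = 7.62 V ≥ V_ov = 1.98 V, the device is in saturation.
I_D = ½ k_p V_ov² = 0.5 × 7.84 × 1.98² = 15.4 mA.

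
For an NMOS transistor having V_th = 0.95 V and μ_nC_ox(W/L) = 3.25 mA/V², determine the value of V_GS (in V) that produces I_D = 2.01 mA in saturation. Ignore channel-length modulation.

V_GS = 2.06 V

In saturation I_D = ½ k_n (V_GS − V_th)², so V_GS − V_th = √(2 I_D / k_n) = √(2 × 2.01 / 3.25) = 1.11 V.
V_GS = 0.95 + 1.11 = 2.06 V.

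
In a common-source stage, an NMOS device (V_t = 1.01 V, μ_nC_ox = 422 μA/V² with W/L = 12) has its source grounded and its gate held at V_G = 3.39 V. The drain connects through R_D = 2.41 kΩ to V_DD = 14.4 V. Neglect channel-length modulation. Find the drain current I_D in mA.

I_D = 5.75 mA

V_GS = V_G = 3.39 V, so V_ov = 3.39 − 1.01 = 2.38 V.
k_n = μ_nC_ox · (W/L) = 5.064 mA/V².
Assume saturation: I_D = ½ k_n V_ov² = 0.5 × 5.064 × 2.38² = 14.3 mA, giving V_DS = V_DD − I_D R_D = 14.4 − 14.3 × 2.41 = -20.2 V.
But -20.2 V < V_ov = 2.38 V, so the device is actually in triode.
In triode I_D = k_n[V_ov V_DS − ½ V_DS²] and I_D = (V_DD − V_DS)/R_D. Equating: 6.1 V_DS² − 30.05 V_DS + 14.4 = 0, giving V_DS = 0.538 V (the root below V_ov).
I_D = (14.4 − 0.538) / 2.41 = 5.75 mA.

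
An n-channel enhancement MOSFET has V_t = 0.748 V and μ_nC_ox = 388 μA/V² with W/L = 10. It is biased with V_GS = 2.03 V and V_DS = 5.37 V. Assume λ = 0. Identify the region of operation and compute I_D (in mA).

k_n = μ_nC_ox · (W/L) = 3.88 mA/V².
V_ov = V_GS − V_t = 2.03 − 0.748 = 1.28 V.
Since V_DS = 5.37 V ≥ V_ov = 1.28 V, the device is in saturation.
I_D = ½ k_n V_ov² = 0.5 × 3.88 × 1.28² = 3.19 mA.

Saturation; I_D = 3.19 mA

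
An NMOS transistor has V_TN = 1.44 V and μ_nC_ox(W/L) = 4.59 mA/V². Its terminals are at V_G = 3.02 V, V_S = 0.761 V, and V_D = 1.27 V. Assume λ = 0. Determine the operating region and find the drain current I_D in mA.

Triode; I_D = 1.32 mA

V_GS = V_G − V_S = 3.02 − 0.761 = 2.26 V; V_DS = V_D − V_S = 1.27 − 0.761 = 0.509 V.
V_ov = V_GS − V_TN = 2.26 − 1.44 = 0.819 V.
Since V_DS = 0.509 V < V_ov = 0.819 V, the device is in the triode region.
I_D = k_n [V_ov · V_DS − ½ V_DS²] = 4.59 × [0.819 × 0.509 − 0.5 × 0.509²] = 1.32 mA.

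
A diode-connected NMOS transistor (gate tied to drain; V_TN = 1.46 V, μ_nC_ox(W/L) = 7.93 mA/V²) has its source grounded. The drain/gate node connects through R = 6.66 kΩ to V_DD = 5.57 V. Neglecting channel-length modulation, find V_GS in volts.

V_GS = 1.84 V

With gate tied to drain, V_GS = V_DS ≥ V_GS − V_TN, so the device is in saturation.
KCL at the drain: ½ k_n (V_GS − V_TN)² = (V_DD − V_GS)/R.
Let x = V_GS − 1.46. Then 26.4 x² + x − 4.11 = 0, giving x = 0.376 V (positive root), so V_GS = 1.84 V.
I_D = (V_DD − V_GS)/R = (5.57 − 1.84) / 6.66 = 0.561 mA.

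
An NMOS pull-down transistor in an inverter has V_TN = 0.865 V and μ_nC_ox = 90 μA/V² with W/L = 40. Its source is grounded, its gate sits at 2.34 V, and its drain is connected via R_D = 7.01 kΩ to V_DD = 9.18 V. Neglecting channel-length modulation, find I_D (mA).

I_D = 1.27 mA

V_GS = V_G = 2.34 V, so V_ov = 2.34 − 0.865 = 1.47 V.
k_n = μ_nC_ox · (W/L) = 3.6 mA/V².
Assume saturation: I_D = ½ k_n V_ov² = 0.5 × 3.6 × 1.47² = 3.92 mA, giving V_DS = V_DD − I_D R_D = 9.18 − 3.92 × 7.01 = -18.3 V.
But -18.3 V < V_ov = 1.47 V, so the device is actually in triode.
In triode I_D = k_n[V_ov V_DS − ½ V_DS²] and I_D = (V_DD − V_DS)/R_D. Equating: 12.6 V_DS² − 38.22 V_DS + 9.18 = 0, giving V_DS = 0.263 V (the root below V_ov).
I_D = (9.18 − 0.263) / 7.01 = 1.27 mA.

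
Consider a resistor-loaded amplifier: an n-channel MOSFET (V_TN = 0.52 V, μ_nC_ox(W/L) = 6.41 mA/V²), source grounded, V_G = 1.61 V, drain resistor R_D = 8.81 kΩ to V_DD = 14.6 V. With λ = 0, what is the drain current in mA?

V_GS = V_G = 1.61 V, so V_ov = 1.61 − 0.52 = 1.09 V.
Assume saturation: I_D = ½ k_n V_ov² = 0.5 × 6.41 × 1.09² = 3.81 mA, giving V_DS = V_DD − I_D R_D = 14.6 − 3.81 × 8.81 = -18.9 V.
But -18.9 V < V_ov = 1.09 V, so the device is actually in triode.
In triode I_D = k_n[V_ov V_DS − ½ V_DS²] and I_D = (V_DD − V_DS)/R_D. Equating: 28.2 V_DS² − 62.55 V_DS + 14.6 = 0, giving V_DS = 0.265 V (the root below V_ov).
I_D = (14.6 − 0.265) / 8.81 = 1.63 mA.

I_D = 1.63 mA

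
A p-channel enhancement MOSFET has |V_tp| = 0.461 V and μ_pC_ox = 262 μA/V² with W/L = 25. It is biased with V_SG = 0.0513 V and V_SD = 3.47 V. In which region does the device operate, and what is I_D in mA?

Cutoff; I_D = 0 mA

V_SG = 0.0513 V < |V_tp| = 0.461 V, so the transistor is in cutoff.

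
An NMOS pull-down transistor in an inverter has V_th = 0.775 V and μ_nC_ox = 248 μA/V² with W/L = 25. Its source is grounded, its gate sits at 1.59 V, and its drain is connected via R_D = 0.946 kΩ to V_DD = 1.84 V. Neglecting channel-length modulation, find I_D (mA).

I_D = 1.52 mA

V_GS = V_G = 1.59 V, so V_ov = 1.59 − 0.775 = 0.815 V.
k_n = μ_nC_ox · (W/L) = 6.2 mA/V².
Assume saturation: I_D = ½ k_n V_ov² = 0.5 × 6.2 × 0.815² = 2.06 mA, giving V_DS = V_DD − I_D R_D = 1.84 − 2.06 × 0.946 = -0.108 V.
But -0.108 V < V_ov = 0.815 V, so the device is actually in triode.
In triode I_D = k_n[V_ov V_DS − ½ V_DS²] and I_D = (V_DD − V_DS)/R_D. Equating: 2.93 V_DS² − 5.78 V_DS + 1.84 = 0, giving V_DS = 0.399 V (the root below V_ov).
I_D = (1.84 − 0.399) / 0.946 = 1.52 mA.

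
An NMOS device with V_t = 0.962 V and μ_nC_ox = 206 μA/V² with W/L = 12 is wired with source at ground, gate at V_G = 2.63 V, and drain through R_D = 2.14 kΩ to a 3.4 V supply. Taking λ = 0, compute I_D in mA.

I_D = 1.41 mA

V_GS = V_G = 2.63 V, so V_ov = 2.63 − 0.962 = 1.67 V.
k_n = μ_nC_ox · (W/L) = 2.472 mA/V².
Assume saturation: I_D = ½ k_n V_ov² = 0.5 × 2.472 × 1.67² = 3.44 mA, giving V_DS = V_DD − I_D R_D = 3.4 − 3.44 × 2.14 = -3.96 V.
But -3.96 V < V_ov = 1.67 V, so the device is actually in triode.
In triode I_D = k_n[V_ov V_DS − ½ V_DS²] and I_D = (V_DD − V_DS)/R_D. Equating: 2.65 V_DS² − 9.824 V_DS + 3.4 = 0, giving V_DS = 0.386 V (the root below V_ov).
I_D = (3.4 − 0.386) / 2.14 = 1.41 mA.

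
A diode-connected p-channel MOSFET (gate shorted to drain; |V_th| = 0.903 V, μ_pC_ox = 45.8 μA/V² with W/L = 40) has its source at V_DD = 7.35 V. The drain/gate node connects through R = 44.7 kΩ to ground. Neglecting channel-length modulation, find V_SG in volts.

With gate tied to drain, V_SG = V_SD ≥ V_SG − |V_th|, so the device is in saturation.
k_p = μ_pC_ox · (W/L) = 1.832 mA/V².
KCL at the drain: ½ k_p (V_SG − |V_th|)² = (V_DD − V_SG)/R.
Let x = V_SG − 0.903. Then 40.9 x² + x − 6.447 = 0, giving x = 0.385 V (positive root), so V_SG = 1.29 V.
I_D = (V_DD − V_SG)/R = (7.35 − 1.29) / 44.7 = 0.136 mA.

V_SG = 1.29 V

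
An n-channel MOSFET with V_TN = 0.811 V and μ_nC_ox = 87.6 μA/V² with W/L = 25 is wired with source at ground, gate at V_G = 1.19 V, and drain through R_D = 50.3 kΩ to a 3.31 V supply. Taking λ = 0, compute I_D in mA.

V_GS = V_G = 1.19 V, so V_ov = 1.19 − 0.811 = 0.379 V.
k_n = μ_nC_ox · (W/L) = 2.19 mA/V².
Assume saturation: I_D = ½ k_n V_ov² = 0.5 × 2.19 × 0.379² = 0.157 mA, giving V_DS = V_DD − I_D R_D = 3.31 − 0.157 × 50.3 = -4.6 V.
But -4.6 V < V_ov = 0.379 V, so the device is actually in triode.
In triode I_D = k_n[V_ov V_DS − ½ V_DS²] and I_D = (V_DD − V_DS)/R_D. Equating: 55.1 V_DS² − 42.75 V_DS + 3.31 = 0, giving V_DS = 0.0872 V (the root below V_ov).
I_D = (3.31 − 0.0872) / 50.3 = 0.0641 mA.

I_D = 0.0641 mA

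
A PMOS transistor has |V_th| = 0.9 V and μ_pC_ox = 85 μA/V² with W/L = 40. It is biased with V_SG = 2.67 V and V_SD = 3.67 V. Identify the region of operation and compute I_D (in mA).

Saturation; I_D = 5.33 mA

k_p = μ_pC_ox · (W/L) = 3.4 mA/V².
V_ov = V_SG − |V_th| = 2.67 − 0.9 = 1.77 V.
Since V_SD = 3.67 V ≥ V_ov = 1.77 V, the device is in saturation.
I_D = ½ k_p V_ov² = 0.5 × 3.4 × 1.77² = 5.33 mA.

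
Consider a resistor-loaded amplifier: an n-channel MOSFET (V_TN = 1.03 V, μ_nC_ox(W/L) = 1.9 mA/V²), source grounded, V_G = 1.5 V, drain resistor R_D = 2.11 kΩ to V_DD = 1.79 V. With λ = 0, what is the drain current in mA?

V_GS = V_G = 1.5 V, so V_ov = 1.5 − 1.03 = 0.47 V.
Assume saturation: I_D = ½ k_n V_ov² = 0.5 × 1.9 × 0.47² = 0.21 mA, giving V_DS = V_DD − I_D R_D = 1.79 − 0.21 × 2.11 = 1.35 V.
V_DS = 1.35 V ≥ V_ov = 0.47 V, confirming saturation.

I_D = 0.210 mA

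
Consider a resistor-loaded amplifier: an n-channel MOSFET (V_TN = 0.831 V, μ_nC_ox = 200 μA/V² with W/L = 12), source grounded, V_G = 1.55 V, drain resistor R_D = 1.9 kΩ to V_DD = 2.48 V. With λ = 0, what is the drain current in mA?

I_D = 0.620 mA

V_GS = V_G = 1.55 V, so V_ov = 1.55 − 0.831 = 0.719 V.
k_n = μ_nC_ox · (W/L) = 2.4 mA/V².
Assume saturation: I_D = ½ k_n V_ov² = 0.5 × 2.4 × 0.719² = 0.62 mA, giving V_DS = V_DD − I_D R_D = 2.48 − 0.62 × 1.9 = 1.3 V.
V_DS = 1.3 V ≥ V_ov = 0.719 V, confirming saturation.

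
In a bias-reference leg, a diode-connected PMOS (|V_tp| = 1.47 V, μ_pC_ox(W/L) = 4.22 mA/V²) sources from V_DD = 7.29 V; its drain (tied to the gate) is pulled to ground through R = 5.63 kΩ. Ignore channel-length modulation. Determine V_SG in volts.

With gate tied to drain, V_SG = V_SD ≥ V_SG − |V_tp|, so the device is in saturation.
KCL at the drain: ½ k_p (V_SG − |V_tp|)² = (V_DD − V_SG)/R.
Let x = V_SG − 1.47. Then 11.9 x² + x − 5.82 = 0, giving x = 0.659 V (positive root), so V_SG = 2.13 V.
I_D = (V_DD − V_SG)/R = (7.29 − 2.13) / 5.63 = 0.917 mA.

V_SG = 2.13 V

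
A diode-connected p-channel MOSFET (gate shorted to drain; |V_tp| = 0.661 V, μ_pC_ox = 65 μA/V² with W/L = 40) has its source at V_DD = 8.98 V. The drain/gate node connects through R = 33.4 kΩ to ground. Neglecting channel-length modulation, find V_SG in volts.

V_SG = 1.09 V

With gate tied to drain, V_SG = V_SD ≥ V_SG − |V_tp|, so the device is in saturation.
k_p = μ_pC_ox · (W/L) = 2.6 mA/V².
KCL at the drain: ½ k_p (V_SG − |V_tp|)² = (V_DD − V_SG)/R.
Let x = V_SG − 0.661. Then 43.4 x² + x − 8.319 = 0, giving x = 0.426 V (positive root), so V_SG = 1.09 V.
I_D = (V_DD − V_SG)/R = (8.98 − 1.09) / 33.4 = 0.236 mA.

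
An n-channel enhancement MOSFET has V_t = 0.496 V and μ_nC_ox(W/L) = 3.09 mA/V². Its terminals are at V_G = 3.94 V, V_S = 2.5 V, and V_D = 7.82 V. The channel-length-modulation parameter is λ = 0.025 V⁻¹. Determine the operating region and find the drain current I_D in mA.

V_GS = V_G − V_S = 3.94 − 2.5 = 1.44 V; V_DS = V_D − V_S = 7.82 − 2.5 = 5.32 V.
V_ov = V_GS − V_t = 1.44 − 0.496 = 0.944 V.
Since V_DS = 5.32 V ≥ V_ov = 0.944 V, the device is in saturation.
I_D = ½ k_n V_ov² (1 + λ V_DS) = 0.5 × 3.09 × 0.944² × (1 + 0.025 × 5.32) = 1.56 mA.

Saturation; I_D = 1.56 mA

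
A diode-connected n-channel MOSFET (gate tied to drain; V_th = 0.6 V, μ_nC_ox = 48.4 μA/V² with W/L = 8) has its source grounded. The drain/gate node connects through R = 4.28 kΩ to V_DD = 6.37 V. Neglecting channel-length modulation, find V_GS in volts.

With gate tied to drain, V_GS = V_DS ≥ V_GS − V_th, so the device is in saturation.
k_n = μ_nC_ox · (W/L) = 0.3872 mA/V².
KCL at the drain: ½ k_n (V_GS − V_th)² = (V_DD − V_GS)/R.
Let x = V_GS − 0.6. Then 0.829 x² + x − 5.77 = 0, giving x = 2.1 V (positive root), so V_GS = 2.7 V.
I_D = (V_DD − V_GS)/R = (6.37 − 2.7) / 4.28 = 0.857 mA.

V_GS = 2.70 V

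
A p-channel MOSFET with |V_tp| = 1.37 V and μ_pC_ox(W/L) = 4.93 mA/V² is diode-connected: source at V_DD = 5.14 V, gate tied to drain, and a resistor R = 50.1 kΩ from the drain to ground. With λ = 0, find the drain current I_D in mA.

I_D = 0.0718 mA

With gate tied to drain, V_SG = V_SD ≥ V_SG − |V_tp|, so the device is in saturation.
KCL at the drain: ½ k_p (V_SG − |V_tp|)² = (V_DD − V_SG)/R.
Let x = V_SG − 1.37. Then 123 x² + x − 3.77 = 0, giving x = 0.171 V (positive root), so V_SG = 1.54 V.
I_D = (V_DD − V_SG)/R = (5.14 − 1.54) / 50.1 = 0.0718 mA.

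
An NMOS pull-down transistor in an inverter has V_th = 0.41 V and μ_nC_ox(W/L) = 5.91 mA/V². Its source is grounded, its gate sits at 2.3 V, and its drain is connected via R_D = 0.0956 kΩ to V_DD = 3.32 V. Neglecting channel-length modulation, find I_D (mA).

V_GS = V_G = 2.3 V, so V_ov = 2.3 − 0.41 = 1.89 V.
Assume saturation: I_D = ½ k_n V_ov² = 0.5 × 5.91 × 1.89² = 10.6 mA, giving V_DS = V_DD − I_D R_D = 3.32 − 10.6 × 0.0956 = 2.31 V.
V_DS = 2.31 V ≥ V_ov = 1.89 V, confirming saturation.

I_D = 10.6 mA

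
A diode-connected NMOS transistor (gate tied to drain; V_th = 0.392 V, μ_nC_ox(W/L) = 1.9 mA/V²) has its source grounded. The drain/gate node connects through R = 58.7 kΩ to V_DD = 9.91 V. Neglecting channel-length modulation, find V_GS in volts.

V_GS = 0.796 V

With gate tied to drain, V_GS = V_DS ≥ V_GS − V_th, so the device is in saturation.
KCL at the drain: ½ k_n (V_GS − V_th)² = (V_DD − V_GS)/R.
Let x = V_GS − 0.392. Then 55.8 x² + x − 9.518 = 0, giving x = 0.404 V (positive root), so V_GS = 0.796 V.
I_D = (V_DD − V_GS)/R = (9.91 − 0.796) / 58.7 = 0.155 mA.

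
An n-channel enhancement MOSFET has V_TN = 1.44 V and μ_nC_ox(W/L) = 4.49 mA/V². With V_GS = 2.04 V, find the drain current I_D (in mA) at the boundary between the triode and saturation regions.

At the boundary V_DS = V_ov = V_GS − V_TN = 2.04 − 1.44 = 0.6 V.
I_D = ½ k_n V_ov² = 0.5 × 4.49 × 0.6² = 0.808 mA.

I_D = 0.808 mA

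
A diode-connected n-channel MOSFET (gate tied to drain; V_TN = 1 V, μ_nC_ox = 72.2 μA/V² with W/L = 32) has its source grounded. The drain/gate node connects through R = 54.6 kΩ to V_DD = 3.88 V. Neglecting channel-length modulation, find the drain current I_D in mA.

I_D = 0.0490 mA

With gate tied to drain, V_GS = V_DS ≥ V_GS − V_TN, so the device is in saturation.
k_n = μ_nC_ox · (W/L) = 2.31 mA/V².
KCL at the drain: ½ k_n (V_GS − V_TN)² = (V_DD − V_GS)/R.
Let x = V_GS − 1. Then 63.1 x² + x − 2.88 = 0, giving x = 0.206 V (positive root), so V_GS = 1.21 V.
I_D = (V_DD − V_GS)/R = (3.88 − 1.21) / 54.6 = 0.049 mA.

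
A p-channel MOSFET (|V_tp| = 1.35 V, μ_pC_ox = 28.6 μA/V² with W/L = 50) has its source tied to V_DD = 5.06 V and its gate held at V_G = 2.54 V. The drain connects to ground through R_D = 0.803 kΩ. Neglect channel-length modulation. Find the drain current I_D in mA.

I_D = 0.979 mA

V_SG = V_DD − V_G = 5.06 − 2.54 = 2.52 V, so V_ov = 2.52 − 1.35 = 1.17 V.
k_p = μ_pC_ox · (W/L) = 1.43 mA/V².
Assume saturation: I_D = ½ k_p V_ov² = 0.5 × 1.43 × 1.17² = 0.979 mA, giving V_SD = V_DD − I_D R_D = 5.06 − 0.979 × 0.803 = 4.27 V.
V_SD = 4.27 V ≥ V_ov = 1.17 V, confirming saturation.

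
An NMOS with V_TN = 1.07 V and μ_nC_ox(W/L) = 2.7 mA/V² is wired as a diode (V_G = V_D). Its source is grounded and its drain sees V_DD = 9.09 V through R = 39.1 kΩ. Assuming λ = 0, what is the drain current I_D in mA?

With gate tied to drain, V_GS = V_DS ≥ V_GS − V_TN, so the device is in saturation.
KCL at the drain: ½ k_n (V_GS − V_TN)² = (V_DD − V_GS)/R.
Let x = V_GS − 1.07. Then 52.8 x² + x − 8.02 = 0, giving x = 0.38 V (positive root), so V_GS = 1.45 V.
I_D = (V_DD − V_GS)/R = (9.09 − 1.45) / 39.1 = 0.195 mA.

I_D = 0.195 mA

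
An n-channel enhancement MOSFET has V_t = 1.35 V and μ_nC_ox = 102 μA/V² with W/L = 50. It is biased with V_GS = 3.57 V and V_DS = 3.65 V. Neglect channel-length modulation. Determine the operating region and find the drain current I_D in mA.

k_n = μ_nC_ox · (W/L) = 5.1 mA/V².
V_ov = V_GS − V_t = 3.57 − 1.35 = 2.22 V.
Since V_DS = 3.65 V ≥ V_ov = 2.22 V, the device is in saturation.
I_D = ½ k_n V_ov² = 0.5 × 5.1 × 2.22² = 12.6 mA.

Saturation; I_D = 12.6 mA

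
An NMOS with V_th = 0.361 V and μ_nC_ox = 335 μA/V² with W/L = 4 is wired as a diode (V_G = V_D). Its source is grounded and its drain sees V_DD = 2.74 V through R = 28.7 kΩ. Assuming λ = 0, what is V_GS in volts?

V_GS = 0.688 V

With gate tied to drain, V_GS = V_DS ≥ V_GS − V_th, so the device is in saturation.
k_n = μ_nC_ox · (W/L) = 1.34 mA/V².
KCL at the drain: ½ k_n (V_GS − V_th)² = (V_DD − V_GS)/R.
Let x = V_GS − 0.361. Then 19.2 x² + x − 2.379 = 0, giving x = 0.327 V (positive root), so V_GS = 0.688 V.
I_D = (V_DD − V_GS)/R = (2.74 − 0.688) / 28.7 = 0.0715 mA.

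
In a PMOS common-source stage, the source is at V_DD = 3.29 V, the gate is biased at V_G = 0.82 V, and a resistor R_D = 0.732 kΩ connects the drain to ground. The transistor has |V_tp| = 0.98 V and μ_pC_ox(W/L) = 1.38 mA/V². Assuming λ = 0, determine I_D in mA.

V_SG = V_DD − V_G = 3.29 − 0.82 = 2.47 V, so V_ov = 2.47 − 0.98 = 1.49 V.
Assume saturation: I_D = ½ k_p V_ov² = 0.5 × 1.38 × 1.49² = 1.53 mA, giving V_SD = V_DD − I_D R_D = 3.29 − 1.53 × 0.732 = 2.17 V.
V_SD = 2.17 V ≥ V_ov = 1.49 V, confirming saturation.

I_D = 1.53 mA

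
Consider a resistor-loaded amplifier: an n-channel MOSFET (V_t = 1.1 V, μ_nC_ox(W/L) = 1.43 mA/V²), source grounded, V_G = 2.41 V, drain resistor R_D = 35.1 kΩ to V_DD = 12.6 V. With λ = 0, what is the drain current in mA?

I_D = 0.353 mA

V_GS = V_G = 2.41 V, so V_ov = 2.41 − 1.1 = 1.31 V.
Assume saturation: I_D = ½ k_n V_ov² = 0.5 × 1.43 × 1.31² = 1.23 mA, giving V_DS = V_DD − I_D R_D = 12.6 − 1.23 × 35.1 = -30.5 V.
But -30.5 V < V_ov = 1.31 V, so the device is actually in triode.
In triode I_D = k_n[V_ov V_DS − ½ V_DS²] and I_D = (V_DD − V_DS)/R_D. Equating: 25.1 V_DS² − 66.75 V_DS + 12.6 = 0, giving V_DS = 0.204 V (the root below V_ov).
I_D = (12.6 − 0.204) / 35.1 = 0.353 mA.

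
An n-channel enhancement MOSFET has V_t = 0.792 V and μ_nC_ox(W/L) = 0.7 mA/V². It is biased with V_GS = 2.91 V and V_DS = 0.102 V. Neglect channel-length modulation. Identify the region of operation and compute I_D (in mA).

Triode; I_D = 0.148 mA

V_ov = V_GS − V_t = 2.91 − 0.792 = 2.12 V.
Since V_DS = 0.102 V < V_ov = 2.12 V, the device is in the triode region.
I_D = k_n [V_ov · V_DS − ½ V_DS²] = 0.7 × [2.12 × 0.102 − 0.5 × 0.102²] = 0.148 mA.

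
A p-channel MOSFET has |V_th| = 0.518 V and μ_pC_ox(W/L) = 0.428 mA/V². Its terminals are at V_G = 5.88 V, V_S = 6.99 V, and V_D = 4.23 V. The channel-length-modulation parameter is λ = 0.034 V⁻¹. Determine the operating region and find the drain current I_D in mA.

Saturation; I_D = 0.0820 mA

V_SG = V_S − V_G = 6.99 − 5.88 = 1.11 V; V_SD = V_S − V_D = 6.99 − 4.23 = 2.76 V.
V_ov = V_SG − |V_th| = 1.11 − 0.518 = 0.592 V.
Since V_SD = 2.76 V ≥ V_ov = 0.592 V, the device is in saturation.
I_D = ½ k_p V_ov² (1 + λ V_SD) = 0.5 × 0.428 × 0.592² × (1 + 0.034 × 2.76) = 0.082 mA.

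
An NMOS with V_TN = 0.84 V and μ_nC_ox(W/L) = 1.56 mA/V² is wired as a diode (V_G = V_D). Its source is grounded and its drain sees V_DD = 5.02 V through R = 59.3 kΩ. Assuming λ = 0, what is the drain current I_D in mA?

With gate tied to drain, V_GS = V_DS ≥ V_GS − V_TN, so the device is in saturation.
KCL at the drain: ½ k_n (V_GS − V_TN)² = (V_DD − V_GS)/R.
Let x = V_GS − 0.84. Then 46.3 x² + x − 4.18 = 0, giving x = 0.29 V (positive root), so V_GS = 1.13 V.
I_D = (V_DD − V_GS)/R = (5.02 − 1.13) / 59.3 = 0.0656 mA.

I_D = 0.0656 mA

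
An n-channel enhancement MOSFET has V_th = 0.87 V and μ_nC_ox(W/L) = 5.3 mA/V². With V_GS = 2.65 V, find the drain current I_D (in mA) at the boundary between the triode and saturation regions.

I_D = 8.40 mA

At the boundary V_DS = V_ov = V_GS − V_th = 2.65 − 0.87 = 1.78 V.
I_D = ½ k_n V_ov² = 0.5 × 5.3 × 1.78² = 8.4 mA.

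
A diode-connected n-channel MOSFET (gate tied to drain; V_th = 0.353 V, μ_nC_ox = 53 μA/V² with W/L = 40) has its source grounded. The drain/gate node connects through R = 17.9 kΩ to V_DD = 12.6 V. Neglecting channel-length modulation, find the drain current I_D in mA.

I_D = 0.641 mA

With gate tied to drain, V_GS = V_DS ≥ V_GS − V_th, so the device is in saturation.
k_n = μ_nC_ox · (W/L) = 2.12 mA/V².
KCL at the drain: ½ k_n (V_GS − V_th)² = (V_DD − V_GS)/R.
Let x = V_GS − 0.353. Then 19 x² + x − 12.25 = 0, giving x = 0.777 V (positive root), so V_GS = 1.13 V.
I_D = (V_DD − V_GS)/R = (12.6 − 1.13) / 17.9 = 0.641 mA.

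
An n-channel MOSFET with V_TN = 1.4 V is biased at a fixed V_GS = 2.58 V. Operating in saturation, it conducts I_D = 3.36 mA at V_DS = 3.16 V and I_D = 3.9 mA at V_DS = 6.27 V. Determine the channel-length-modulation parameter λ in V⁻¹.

λ = 0.0618 V⁻¹

With V_GS fixed, I_D ∝ (1 + λ V_DS) in saturation, so I_D2/I_D1 = (1 + λ V_DS2)/(1 + λ V_DS1).
3.9/3.36 = 1.161 = (1 + 6.27 λ)/(1 + 3.16 λ).
Solving: λ (I_D1 V_DS2 − I_D2 V_DS1) = I_D2 − I_D1, so λ = (3.9 − 3.36) / (3.36 × 6.27 − 3.9 × 3.16) = 0.54 / 8.74 = 0.0618 V⁻¹.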